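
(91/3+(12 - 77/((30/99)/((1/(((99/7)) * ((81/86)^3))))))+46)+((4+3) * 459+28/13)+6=340737027154/103630995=3287.98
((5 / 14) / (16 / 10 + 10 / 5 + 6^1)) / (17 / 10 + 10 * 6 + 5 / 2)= 125 / 215712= 0.00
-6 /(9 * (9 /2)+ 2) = -12 /85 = -0.14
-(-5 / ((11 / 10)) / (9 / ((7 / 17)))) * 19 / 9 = 6650 / 15147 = 0.44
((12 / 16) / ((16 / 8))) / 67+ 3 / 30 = 283 / 2680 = 0.11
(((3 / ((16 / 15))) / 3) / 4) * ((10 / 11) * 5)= 375 / 352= 1.07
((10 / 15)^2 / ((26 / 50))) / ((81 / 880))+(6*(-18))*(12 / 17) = -10786192 / 161109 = -66.95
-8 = -8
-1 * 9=-9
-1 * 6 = -6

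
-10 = -10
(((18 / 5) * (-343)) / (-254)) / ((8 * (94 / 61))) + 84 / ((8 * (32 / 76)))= 6048231 / 238760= 25.33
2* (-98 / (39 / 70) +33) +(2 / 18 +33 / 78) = -66751 / 234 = -285.26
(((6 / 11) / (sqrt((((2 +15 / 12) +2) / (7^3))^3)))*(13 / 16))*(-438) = -651014*sqrt(3) / 11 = -102508.12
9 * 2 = 18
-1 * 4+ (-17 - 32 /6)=-79 /3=-26.33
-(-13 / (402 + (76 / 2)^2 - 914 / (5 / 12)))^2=-4225 / 3020644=-0.00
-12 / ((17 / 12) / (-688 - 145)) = 7056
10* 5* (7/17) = 350/17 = 20.59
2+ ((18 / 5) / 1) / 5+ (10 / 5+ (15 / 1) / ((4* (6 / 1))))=1069 / 200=5.34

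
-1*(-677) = 677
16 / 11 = 1.45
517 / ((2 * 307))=517 / 614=0.84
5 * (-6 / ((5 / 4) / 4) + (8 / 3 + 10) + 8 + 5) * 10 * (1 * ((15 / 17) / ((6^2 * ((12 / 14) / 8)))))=33950 / 459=73.97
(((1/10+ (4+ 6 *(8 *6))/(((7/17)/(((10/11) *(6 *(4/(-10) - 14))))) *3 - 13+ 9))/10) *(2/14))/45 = -14276659/619321500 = -0.02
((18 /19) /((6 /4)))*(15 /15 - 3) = -24 /19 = -1.26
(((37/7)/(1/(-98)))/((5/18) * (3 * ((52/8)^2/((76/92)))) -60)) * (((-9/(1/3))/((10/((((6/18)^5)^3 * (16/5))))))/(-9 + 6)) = 629888/105291748125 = 0.00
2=2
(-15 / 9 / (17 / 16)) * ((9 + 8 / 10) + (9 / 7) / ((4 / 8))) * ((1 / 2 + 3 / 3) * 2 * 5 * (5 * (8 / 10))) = -138560 / 119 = -1164.37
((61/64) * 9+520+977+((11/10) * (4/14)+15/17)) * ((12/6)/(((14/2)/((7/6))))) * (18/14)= 172133949/266560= 645.76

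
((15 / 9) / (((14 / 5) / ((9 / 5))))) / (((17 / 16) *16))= 15 / 238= 0.06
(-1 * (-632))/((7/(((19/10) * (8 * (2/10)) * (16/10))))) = 384256/875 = 439.15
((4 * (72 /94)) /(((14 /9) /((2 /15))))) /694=216 /570815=0.00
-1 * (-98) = 98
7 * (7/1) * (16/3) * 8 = 6272/3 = 2090.67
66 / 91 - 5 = -389 / 91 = -4.27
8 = 8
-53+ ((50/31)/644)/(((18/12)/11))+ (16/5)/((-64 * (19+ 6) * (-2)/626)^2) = -633168310163/11978400000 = -52.86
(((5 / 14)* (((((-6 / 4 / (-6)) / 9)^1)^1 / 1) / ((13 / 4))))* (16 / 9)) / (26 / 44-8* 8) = -176 / 2056509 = -0.00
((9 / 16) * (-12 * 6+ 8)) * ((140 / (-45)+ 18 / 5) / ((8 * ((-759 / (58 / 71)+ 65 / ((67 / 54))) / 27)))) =384714 / 5678305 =0.07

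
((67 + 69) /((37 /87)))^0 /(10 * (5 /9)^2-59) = -81 /4529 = -0.02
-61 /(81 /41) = -2501 /81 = -30.88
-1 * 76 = -76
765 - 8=757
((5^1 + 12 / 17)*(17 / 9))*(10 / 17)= 970 / 153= 6.34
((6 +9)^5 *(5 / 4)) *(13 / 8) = 49359375 / 32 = 1542480.47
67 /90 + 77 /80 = 1229 /720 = 1.71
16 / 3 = 5.33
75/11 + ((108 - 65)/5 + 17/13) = 11959/715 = 16.73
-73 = -73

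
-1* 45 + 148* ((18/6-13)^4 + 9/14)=10360351/7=1480050.14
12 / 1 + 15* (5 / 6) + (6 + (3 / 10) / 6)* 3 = 853 / 20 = 42.65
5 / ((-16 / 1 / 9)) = -45 / 16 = -2.81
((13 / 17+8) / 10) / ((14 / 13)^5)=55322657 / 91430080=0.61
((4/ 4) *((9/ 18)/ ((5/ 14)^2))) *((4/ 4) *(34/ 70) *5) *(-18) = -4284/ 25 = -171.36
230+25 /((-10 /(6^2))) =140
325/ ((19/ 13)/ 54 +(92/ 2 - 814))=-228150/ 539117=-0.42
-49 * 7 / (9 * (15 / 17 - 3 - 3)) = 5831 / 783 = 7.45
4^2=16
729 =729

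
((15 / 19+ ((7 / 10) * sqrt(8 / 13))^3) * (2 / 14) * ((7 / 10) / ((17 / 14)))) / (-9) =-7 / 969- 4802 * sqrt(26) / 16160625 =-0.01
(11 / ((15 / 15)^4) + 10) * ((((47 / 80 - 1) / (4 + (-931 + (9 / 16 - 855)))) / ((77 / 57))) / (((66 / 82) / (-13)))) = -10127 / 174185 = -0.06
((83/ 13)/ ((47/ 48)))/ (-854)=-1992/ 260897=-0.01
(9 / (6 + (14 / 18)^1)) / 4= 81 / 244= 0.33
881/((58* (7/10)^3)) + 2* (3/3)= 46.28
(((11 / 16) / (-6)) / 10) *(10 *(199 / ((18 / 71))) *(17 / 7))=-2642123 / 12096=-218.43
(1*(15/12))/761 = 5/3044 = 0.00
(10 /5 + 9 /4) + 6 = 41 /4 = 10.25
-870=-870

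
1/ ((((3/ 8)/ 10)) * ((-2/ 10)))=-400/ 3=-133.33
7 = 7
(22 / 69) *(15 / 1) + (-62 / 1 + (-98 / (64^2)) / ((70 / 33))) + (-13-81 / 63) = -235802951 / 3297280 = -71.51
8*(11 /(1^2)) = 88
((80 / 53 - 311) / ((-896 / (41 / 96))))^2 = 452287185529 / 20783095087104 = 0.02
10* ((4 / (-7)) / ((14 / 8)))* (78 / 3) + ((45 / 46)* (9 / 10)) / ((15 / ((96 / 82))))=-19598524 / 231035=-84.83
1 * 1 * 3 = 3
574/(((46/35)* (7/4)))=5740/23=249.57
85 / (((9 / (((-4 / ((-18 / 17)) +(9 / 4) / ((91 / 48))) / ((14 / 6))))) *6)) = 172805 / 51597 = 3.35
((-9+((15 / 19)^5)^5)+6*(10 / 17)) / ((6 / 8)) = -11535761867197105503464274291969376 / 1582300426700353522122363374768483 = -7.29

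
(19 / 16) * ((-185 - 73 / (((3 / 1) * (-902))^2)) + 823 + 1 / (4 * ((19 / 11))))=11097838063 / 14644872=757.80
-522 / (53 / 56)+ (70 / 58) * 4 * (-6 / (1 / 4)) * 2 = -1203888 / 1537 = -783.27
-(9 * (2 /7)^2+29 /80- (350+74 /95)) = 26044297 /74480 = 349.68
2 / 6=1 / 3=0.33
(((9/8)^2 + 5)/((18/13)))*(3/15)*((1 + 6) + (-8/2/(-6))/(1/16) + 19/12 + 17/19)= 7981103/437760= 18.23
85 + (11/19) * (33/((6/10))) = 2220/19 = 116.84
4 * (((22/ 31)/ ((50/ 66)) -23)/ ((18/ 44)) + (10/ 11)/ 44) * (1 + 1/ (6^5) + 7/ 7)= -1415326126153/ 3281374800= -431.32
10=10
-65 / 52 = -5 / 4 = -1.25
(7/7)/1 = 1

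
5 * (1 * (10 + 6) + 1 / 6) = 485 / 6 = 80.83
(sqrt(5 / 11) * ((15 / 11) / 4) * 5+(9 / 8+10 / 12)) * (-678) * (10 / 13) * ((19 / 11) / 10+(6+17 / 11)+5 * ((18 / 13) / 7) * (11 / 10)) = -14272.04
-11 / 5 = -2.20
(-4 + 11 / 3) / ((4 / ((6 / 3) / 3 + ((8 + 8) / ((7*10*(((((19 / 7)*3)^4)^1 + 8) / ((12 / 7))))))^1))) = -52883101 / 951768810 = -0.06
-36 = -36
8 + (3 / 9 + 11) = 19.33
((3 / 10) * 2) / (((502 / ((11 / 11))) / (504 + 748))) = 1878 / 1255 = 1.50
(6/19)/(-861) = -0.00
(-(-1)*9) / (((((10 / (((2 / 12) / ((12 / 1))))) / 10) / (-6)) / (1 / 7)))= -3 / 28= -0.11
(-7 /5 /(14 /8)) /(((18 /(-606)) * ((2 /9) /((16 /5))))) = 387.84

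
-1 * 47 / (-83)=47 / 83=0.57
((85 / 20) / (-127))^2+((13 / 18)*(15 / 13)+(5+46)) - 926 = -676771973 / 774192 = -874.17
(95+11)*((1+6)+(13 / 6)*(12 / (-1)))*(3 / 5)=-6042 / 5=-1208.40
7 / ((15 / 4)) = 28 / 15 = 1.87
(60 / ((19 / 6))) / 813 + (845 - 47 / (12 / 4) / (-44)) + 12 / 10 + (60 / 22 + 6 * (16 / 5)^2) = 1406830333 / 1544700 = 910.75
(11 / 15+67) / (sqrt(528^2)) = 0.13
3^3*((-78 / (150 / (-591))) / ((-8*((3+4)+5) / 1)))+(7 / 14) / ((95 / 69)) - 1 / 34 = -22248241 / 258400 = -86.10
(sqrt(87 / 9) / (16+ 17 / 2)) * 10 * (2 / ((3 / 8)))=320 * sqrt(87) / 441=6.77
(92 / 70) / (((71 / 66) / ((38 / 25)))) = 115368 / 62125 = 1.86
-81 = -81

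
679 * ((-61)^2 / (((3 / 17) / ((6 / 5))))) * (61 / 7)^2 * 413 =2694151433462 / 5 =538830286692.40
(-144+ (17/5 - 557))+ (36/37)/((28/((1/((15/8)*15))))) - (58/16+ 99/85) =-618523287/880600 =-702.39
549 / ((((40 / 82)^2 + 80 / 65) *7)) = 11997297 / 224672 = 53.40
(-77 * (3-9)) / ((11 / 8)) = 336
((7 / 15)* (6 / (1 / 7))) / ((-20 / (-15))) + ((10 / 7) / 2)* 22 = 2129 / 70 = 30.41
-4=-4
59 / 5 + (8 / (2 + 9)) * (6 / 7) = 4783 / 385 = 12.42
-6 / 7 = -0.86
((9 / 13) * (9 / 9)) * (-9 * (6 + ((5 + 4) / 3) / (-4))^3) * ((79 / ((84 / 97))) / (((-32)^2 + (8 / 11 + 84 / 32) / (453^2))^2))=-1394763623984687564223 / 17781214586424143514868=-0.08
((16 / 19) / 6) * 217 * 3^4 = 46872 / 19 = 2466.95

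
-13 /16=-0.81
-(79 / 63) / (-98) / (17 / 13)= 1027 / 104958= 0.01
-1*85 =-85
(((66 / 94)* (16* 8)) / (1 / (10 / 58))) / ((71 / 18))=380160 / 96773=3.93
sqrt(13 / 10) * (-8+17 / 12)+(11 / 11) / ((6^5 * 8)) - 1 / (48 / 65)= -8.86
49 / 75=0.65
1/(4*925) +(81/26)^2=3034547/312650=9.71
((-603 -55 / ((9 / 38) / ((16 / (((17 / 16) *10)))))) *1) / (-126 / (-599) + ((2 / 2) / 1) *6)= -87312037 / 569160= -153.41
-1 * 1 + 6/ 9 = -1/ 3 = -0.33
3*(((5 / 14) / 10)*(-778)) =-1167 / 14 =-83.36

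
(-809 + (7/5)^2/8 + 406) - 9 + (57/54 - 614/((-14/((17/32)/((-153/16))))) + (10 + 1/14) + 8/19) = -32130949/79800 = -402.64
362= 362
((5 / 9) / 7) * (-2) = -0.16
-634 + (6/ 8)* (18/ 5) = -6313/ 10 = -631.30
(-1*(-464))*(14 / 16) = 406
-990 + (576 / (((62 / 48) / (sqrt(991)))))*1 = -990 + 13824*sqrt(991) / 31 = 13048.12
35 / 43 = 0.81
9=9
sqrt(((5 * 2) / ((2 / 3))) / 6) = sqrt(10) / 2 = 1.58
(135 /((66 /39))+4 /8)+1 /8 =7075 /88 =80.40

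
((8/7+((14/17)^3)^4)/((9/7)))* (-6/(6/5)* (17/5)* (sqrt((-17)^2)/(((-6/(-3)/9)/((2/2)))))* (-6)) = 15173505853395480/2015993900449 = 7526.56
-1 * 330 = -330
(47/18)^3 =103823/5832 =17.80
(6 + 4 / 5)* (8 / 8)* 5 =34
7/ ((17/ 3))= 21/ 17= 1.24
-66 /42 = -11 /7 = -1.57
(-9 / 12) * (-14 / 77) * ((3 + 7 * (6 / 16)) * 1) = 135 / 176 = 0.77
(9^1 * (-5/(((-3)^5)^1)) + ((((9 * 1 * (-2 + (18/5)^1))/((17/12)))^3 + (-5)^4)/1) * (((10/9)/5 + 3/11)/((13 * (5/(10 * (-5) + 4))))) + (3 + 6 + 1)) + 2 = -524022033031/911975625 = -574.60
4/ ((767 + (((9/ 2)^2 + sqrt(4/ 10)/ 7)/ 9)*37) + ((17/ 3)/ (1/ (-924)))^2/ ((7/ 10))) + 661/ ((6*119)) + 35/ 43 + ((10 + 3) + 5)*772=207827615581877541169309864825/ 14954058696645189657221574-149184*sqrt(10)/ 487071158121464062837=13897.74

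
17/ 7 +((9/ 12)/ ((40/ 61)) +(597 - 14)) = 656961/ 1120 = 586.57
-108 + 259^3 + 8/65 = 1129301623/65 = 17373871.12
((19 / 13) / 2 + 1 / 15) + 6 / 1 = 2651 / 390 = 6.80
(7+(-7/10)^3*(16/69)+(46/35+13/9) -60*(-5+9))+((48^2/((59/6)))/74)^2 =-190147836750584/863149195125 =-220.30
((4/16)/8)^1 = 1/32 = 0.03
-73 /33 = -2.21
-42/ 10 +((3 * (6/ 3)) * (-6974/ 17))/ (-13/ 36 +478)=-2734107/ 292315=-9.35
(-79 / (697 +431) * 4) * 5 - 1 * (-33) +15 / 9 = 3127 / 94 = 33.27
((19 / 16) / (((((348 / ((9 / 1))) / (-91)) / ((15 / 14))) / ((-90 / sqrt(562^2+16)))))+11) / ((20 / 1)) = 20007 * sqrt(78965) / 234494464+11 / 20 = 0.57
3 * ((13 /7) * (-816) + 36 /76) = -604467 /133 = -4544.86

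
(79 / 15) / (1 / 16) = 1264 / 15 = 84.27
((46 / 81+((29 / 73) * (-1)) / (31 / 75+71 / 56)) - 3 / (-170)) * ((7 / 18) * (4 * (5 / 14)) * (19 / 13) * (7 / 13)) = 25361171899 / 166088234754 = 0.15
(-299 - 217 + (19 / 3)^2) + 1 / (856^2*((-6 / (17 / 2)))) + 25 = -11893770803 / 26378496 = -450.89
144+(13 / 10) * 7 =153.10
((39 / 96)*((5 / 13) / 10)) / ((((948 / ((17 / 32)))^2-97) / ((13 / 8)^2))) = 48841 / 3769322958848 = 0.00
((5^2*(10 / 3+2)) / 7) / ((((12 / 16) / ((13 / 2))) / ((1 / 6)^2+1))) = 96200 / 567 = 169.66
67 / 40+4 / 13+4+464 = 244391 / 520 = 469.98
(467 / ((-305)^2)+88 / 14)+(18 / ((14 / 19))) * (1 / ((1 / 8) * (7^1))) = 34.21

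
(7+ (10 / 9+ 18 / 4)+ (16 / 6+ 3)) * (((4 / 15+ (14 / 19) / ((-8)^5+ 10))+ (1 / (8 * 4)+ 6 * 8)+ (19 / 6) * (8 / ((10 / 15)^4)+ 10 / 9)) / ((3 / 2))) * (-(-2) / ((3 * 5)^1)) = 79644050893463 / 272238634800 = 292.55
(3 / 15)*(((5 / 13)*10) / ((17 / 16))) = 160 / 221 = 0.72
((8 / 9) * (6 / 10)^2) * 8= 64 / 25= 2.56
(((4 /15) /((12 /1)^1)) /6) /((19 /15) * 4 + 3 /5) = 1 /1530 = 0.00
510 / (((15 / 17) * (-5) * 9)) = -578 / 45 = -12.84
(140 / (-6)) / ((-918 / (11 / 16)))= 385 / 22032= 0.02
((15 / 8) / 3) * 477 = 2385 / 8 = 298.12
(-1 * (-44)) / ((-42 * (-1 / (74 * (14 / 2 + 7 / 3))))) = 6512 / 9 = 723.56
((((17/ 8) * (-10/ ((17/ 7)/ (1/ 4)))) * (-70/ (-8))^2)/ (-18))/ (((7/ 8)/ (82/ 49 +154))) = 238375/ 144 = 1655.38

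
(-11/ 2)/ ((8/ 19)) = -13.06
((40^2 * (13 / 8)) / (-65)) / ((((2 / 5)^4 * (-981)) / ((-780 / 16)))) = -203125 / 2616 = -77.65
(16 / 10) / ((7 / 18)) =144 / 35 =4.11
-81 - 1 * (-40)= -41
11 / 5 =2.20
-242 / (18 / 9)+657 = 536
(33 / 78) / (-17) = -11 / 442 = -0.02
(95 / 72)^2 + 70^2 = 4901.74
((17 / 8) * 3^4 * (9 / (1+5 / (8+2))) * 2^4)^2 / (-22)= -136521288 / 11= -12411026.18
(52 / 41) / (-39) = -4 / 123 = -0.03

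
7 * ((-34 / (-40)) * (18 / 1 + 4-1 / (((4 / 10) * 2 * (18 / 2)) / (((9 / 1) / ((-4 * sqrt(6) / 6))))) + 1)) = 119 * sqrt(6) / 64 + 2737 / 20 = 141.40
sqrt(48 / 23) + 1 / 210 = 1.45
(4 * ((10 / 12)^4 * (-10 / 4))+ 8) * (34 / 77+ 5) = 862721 / 49896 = 17.29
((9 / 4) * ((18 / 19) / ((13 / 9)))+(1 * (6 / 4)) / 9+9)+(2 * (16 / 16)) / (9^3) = 10.65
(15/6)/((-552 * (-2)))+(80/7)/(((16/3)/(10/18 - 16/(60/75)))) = -30665/736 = -41.66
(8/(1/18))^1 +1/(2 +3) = 721/5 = 144.20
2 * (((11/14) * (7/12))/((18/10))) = 55/108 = 0.51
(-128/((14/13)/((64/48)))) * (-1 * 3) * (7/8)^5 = 31213/128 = 243.85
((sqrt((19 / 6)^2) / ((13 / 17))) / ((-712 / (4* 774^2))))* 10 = -139370.17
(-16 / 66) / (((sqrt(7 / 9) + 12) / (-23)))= 6624 / 14179 - 184 *sqrt(7) / 14179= 0.43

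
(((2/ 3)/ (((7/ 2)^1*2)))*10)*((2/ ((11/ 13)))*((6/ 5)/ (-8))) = -26/ 77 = -0.34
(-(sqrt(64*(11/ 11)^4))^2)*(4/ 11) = -256/ 11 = -23.27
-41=-41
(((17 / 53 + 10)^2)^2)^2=8014909274235071513761 / 62259690411361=128733522.79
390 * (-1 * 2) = -780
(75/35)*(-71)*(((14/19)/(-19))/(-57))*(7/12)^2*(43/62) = -747985/30618576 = -0.02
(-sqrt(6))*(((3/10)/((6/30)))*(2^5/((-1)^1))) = 48*sqrt(6) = 117.58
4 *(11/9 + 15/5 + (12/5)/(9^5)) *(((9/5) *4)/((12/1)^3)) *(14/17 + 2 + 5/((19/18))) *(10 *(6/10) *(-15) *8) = -1352978704/3532005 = -383.06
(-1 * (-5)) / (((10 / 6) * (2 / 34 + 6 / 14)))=357 / 58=6.16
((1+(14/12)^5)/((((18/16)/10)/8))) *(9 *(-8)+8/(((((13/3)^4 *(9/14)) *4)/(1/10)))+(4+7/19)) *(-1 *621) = 31924215337132/3381183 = 9441729.52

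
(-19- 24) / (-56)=43 / 56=0.77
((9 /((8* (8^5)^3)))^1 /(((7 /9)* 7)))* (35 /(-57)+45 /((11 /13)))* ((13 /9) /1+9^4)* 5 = 0.00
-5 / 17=-0.29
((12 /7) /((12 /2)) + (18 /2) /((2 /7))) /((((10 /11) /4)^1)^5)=229336624 /4375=52419.80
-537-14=-551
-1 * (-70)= 70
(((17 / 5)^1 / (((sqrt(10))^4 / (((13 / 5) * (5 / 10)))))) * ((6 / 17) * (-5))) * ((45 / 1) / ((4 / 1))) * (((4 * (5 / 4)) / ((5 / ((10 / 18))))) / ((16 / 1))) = -39 / 1280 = -0.03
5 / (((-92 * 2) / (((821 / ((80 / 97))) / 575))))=-79637 / 1692800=-0.05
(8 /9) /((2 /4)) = 16 /9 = 1.78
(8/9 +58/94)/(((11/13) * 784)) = 169/74448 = 0.00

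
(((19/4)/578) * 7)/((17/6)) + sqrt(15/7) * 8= 399/19652 + 8 * sqrt(105)/7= 11.73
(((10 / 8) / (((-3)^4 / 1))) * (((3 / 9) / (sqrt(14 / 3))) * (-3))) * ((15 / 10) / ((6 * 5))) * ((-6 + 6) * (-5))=0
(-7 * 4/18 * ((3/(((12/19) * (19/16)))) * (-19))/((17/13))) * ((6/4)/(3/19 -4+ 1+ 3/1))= 131404/153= 858.85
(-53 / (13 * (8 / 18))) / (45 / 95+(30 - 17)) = -9063 / 13312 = -0.68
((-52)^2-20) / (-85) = -2684 / 85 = -31.58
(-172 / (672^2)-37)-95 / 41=-181990115 / 4628736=-39.32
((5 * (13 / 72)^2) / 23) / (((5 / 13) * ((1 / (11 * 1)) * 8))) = 0.03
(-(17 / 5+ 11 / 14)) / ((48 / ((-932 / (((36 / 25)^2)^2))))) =5333515625 / 282175488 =18.90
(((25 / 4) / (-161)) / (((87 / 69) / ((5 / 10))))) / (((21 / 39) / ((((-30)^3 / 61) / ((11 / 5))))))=5484375 / 953491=5.75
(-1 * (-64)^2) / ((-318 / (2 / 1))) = 4096 / 159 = 25.76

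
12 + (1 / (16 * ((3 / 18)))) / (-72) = 2303 / 192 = 11.99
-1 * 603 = -603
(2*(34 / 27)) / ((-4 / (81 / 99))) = -17 / 33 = -0.52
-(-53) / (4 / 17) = 901 / 4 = 225.25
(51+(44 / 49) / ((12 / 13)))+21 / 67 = 514967 / 9849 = 52.29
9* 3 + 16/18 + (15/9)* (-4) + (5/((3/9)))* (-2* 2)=-349/9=-38.78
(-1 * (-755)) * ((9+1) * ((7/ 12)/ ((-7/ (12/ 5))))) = -1510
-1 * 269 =-269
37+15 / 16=607 / 16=37.94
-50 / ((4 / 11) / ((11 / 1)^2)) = -16637.50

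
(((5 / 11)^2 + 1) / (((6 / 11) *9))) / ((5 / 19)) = 1387 / 1485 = 0.93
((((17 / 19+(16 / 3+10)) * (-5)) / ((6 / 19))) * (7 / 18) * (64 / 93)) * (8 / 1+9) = -8806000 / 7533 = -1168.99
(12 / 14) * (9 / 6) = 9 / 7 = 1.29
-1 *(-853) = 853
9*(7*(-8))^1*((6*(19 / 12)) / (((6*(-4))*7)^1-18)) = 798 / 31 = 25.74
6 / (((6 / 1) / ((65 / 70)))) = 13 / 14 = 0.93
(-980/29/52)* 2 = -490/377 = -1.30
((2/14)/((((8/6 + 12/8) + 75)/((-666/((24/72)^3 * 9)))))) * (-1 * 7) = 11988/467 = 25.67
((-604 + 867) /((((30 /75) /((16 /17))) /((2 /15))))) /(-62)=-2104 /1581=-1.33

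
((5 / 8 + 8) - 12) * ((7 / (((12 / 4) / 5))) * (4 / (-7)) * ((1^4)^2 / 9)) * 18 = 45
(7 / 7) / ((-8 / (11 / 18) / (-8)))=11 / 18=0.61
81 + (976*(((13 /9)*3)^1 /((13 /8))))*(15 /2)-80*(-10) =20401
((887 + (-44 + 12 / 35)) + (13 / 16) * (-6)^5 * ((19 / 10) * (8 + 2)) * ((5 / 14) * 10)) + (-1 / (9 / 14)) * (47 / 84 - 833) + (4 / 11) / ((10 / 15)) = -8868652937 / 20790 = -426582.63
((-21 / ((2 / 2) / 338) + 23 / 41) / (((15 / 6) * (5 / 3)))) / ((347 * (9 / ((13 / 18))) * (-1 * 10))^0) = -1703.39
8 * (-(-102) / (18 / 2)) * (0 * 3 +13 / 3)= 3536 / 9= 392.89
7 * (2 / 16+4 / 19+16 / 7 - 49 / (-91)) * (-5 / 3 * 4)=-218525 / 1482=-147.45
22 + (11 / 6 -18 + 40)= 45.83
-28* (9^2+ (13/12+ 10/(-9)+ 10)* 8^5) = -82366396/9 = -9151821.78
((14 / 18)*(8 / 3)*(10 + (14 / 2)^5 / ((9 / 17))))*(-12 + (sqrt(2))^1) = -697237.57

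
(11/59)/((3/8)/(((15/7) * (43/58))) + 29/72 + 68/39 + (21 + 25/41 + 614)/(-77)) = -6988461480/220113175669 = -0.03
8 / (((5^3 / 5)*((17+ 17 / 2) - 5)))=16 / 1025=0.02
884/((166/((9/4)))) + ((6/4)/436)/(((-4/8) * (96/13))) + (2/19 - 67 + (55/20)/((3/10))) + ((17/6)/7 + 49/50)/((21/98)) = -194480382709/4950518400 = -39.28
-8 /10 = -4 /5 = -0.80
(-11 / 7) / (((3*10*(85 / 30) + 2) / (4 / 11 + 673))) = -2469 / 203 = -12.16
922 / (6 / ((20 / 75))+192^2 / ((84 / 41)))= 12908 / 252219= 0.05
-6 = -6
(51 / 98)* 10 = 5.20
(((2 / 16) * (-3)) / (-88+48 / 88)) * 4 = 33 / 1924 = 0.02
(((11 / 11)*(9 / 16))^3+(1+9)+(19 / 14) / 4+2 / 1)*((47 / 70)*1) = 3373613 / 401408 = 8.40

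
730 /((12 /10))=1825 /3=608.33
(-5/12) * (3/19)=-5/76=-0.07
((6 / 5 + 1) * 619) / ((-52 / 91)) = -47663 / 20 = -2383.15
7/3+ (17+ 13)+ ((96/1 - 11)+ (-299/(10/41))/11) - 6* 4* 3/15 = 359/330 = 1.09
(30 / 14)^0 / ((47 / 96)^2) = 9216 / 2209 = 4.17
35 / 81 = 0.43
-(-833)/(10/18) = 7497/5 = 1499.40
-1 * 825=-825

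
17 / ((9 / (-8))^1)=-136 / 9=-15.11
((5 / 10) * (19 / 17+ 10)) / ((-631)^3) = -189 / 8542146094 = -0.00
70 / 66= 35 / 33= 1.06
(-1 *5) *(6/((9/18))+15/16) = -1035/16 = -64.69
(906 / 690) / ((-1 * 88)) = -151 / 10120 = -0.01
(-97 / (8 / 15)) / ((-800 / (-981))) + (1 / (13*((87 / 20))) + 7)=-312708341 / 1447680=-216.01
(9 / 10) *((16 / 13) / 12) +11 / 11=71 / 65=1.09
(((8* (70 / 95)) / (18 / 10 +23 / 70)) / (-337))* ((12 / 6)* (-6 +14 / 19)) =1568000 / 18126893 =0.09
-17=-17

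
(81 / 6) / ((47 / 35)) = 945 / 94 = 10.05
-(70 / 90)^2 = -49 / 81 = -0.60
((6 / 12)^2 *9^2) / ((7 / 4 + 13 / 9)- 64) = -729 / 2189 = -0.33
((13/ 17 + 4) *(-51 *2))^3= -114791256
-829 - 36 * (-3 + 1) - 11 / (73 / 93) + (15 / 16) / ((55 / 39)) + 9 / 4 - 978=-22433879 / 12848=-1746.10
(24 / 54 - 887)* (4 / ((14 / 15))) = -79790 / 21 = -3799.52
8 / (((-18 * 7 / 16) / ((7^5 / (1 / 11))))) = -1690304 / 9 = -187811.56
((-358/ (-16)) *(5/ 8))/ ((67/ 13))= 11635/ 4288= 2.71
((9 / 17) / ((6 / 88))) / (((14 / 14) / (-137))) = -18084 / 17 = -1063.76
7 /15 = 0.47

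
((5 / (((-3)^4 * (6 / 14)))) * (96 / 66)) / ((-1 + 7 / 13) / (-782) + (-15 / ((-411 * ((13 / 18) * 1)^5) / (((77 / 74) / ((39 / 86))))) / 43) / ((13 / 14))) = 69645096066080080 / 3744382520278719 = 18.60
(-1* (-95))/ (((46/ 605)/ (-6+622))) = 17702300/ 23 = 769665.22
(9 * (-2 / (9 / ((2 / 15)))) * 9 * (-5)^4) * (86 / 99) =-43000 / 33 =-1303.03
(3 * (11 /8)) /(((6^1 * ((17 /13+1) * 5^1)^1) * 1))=143 /2400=0.06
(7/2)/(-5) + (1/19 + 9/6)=81/95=0.85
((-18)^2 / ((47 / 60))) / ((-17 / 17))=-19440 / 47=-413.62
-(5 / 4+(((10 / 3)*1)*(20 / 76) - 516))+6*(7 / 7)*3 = 121267 / 228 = 531.87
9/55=0.16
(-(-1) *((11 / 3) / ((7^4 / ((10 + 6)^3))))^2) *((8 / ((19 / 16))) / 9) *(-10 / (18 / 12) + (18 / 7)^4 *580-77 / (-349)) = 742519.29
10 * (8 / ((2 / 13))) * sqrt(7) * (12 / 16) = 390 * sqrt(7) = 1031.84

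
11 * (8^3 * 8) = 45056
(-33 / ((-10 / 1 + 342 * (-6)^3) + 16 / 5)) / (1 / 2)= 165 / 184697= 0.00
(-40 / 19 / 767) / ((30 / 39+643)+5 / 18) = -720 / 168942547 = -0.00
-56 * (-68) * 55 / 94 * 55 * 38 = 218864800 / 47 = 4656697.87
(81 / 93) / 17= 27 / 527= 0.05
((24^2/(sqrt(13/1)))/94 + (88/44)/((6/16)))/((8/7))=252 * sqrt(13)/611 + 14/3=6.15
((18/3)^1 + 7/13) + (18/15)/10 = 2164/325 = 6.66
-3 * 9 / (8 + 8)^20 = -27 / 1208925819614629174706176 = -0.00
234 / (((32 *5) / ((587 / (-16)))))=-68679 / 1280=-53.66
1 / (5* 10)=1 / 50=0.02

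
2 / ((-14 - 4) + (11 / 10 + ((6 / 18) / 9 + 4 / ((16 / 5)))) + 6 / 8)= -540 / 4013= -0.13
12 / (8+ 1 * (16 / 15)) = 1.32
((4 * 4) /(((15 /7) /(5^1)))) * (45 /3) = 560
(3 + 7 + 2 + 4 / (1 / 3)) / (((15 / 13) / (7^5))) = 1747928 / 5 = 349585.60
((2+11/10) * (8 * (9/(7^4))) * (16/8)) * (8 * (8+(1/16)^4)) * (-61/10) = -8922874491/122931200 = -72.58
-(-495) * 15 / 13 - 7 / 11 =81584 / 143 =570.52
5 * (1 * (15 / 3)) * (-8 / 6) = -100 / 3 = -33.33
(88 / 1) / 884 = 22 / 221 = 0.10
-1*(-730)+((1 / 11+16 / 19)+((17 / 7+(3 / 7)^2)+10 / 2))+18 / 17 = 739.60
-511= -511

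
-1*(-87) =87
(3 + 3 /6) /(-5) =-7 /10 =-0.70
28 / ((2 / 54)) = 756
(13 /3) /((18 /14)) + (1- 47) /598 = 1156 /351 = 3.29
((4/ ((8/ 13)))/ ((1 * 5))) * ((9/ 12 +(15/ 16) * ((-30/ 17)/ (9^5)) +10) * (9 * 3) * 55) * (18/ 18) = 20752.82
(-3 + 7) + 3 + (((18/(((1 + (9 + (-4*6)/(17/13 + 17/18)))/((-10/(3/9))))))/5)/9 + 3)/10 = 15791/1730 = 9.13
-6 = -6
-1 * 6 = -6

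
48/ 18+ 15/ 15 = 11/ 3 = 3.67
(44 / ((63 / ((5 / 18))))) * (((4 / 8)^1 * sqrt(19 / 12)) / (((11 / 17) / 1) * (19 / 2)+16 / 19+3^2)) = 1615 * sqrt(57) / 1597239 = 0.01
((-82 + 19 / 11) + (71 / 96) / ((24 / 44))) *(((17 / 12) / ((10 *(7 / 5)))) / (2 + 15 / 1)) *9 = -71431 / 16896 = -4.23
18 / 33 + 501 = 5517 / 11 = 501.55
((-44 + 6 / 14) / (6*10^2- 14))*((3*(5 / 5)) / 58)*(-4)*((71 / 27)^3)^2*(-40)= -1562823463836200 / 7681127755077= -203.46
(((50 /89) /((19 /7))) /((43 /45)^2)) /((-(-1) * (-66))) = -118125 /34393249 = -0.00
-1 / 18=-0.06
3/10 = 0.30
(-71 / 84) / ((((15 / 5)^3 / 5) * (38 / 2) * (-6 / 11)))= 3905 / 258552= 0.02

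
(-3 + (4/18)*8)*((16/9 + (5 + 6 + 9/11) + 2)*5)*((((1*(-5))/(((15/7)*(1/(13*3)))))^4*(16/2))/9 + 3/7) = -29646327347960/5103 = -5809587957.66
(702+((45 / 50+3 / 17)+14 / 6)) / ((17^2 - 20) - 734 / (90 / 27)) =14.46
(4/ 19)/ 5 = 4/ 95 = 0.04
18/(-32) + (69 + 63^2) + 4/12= 193813/48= 4037.77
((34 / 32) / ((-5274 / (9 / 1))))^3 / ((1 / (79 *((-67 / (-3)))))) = -26004509 / 2472714928128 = -0.00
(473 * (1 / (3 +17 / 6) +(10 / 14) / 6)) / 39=3.52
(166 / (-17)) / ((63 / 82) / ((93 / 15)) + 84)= -421972 / 3635331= -0.12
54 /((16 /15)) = 405 /8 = 50.62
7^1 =7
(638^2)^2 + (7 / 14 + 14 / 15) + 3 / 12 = 9941089076261 / 60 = 165684817937.68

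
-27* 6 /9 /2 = -9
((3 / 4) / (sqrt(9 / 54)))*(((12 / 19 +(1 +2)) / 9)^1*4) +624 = 23*sqrt(6) / 19 +624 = 626.97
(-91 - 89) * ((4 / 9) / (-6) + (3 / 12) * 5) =-635 / 3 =-211.67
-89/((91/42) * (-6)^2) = -89/78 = -1.14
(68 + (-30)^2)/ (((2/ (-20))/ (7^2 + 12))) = -590480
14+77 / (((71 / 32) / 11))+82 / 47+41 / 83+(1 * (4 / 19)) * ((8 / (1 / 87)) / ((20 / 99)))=29556292179 / 26312245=1123.29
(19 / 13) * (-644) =-12236 / 13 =-941.23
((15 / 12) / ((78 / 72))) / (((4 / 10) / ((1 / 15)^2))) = 1 / 78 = 0.01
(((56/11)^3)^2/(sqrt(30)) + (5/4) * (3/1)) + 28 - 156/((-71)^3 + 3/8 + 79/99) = 36000496249/1133858332 + 15420489728 * sqrt(30)/26573415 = 3210.17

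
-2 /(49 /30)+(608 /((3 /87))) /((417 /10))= 8614660 /20433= 421.61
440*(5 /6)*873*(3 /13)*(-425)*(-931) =379966702500 /13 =29228207884.62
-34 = -34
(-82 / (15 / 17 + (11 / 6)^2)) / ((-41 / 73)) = 89352 / 2597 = 34.41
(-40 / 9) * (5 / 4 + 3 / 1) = -170 / 9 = -18.89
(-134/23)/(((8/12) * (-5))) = 201/115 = 1.75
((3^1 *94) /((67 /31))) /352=4371 /11792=0.37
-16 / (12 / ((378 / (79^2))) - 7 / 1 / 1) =-1008 / 12041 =-0.08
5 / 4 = 1.25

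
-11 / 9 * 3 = -11 / 3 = -3.67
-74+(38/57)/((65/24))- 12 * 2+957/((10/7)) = 74379/130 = 572.15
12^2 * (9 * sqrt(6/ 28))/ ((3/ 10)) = 2160 * sqrt(42)/ 7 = 1999.77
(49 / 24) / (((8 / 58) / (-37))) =-52577 / 96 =-547.68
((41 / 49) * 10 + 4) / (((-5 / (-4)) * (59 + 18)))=2424 / 18865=0.13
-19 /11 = -1.73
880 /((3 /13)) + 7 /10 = 114421 /30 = 3814.03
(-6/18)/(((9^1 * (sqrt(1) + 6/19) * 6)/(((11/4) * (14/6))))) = -1463/48600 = -0.03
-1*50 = -50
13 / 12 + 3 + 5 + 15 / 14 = 853 / 84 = 10.15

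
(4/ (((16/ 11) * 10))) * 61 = 671/ 40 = 16.78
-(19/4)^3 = -6859/64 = -107.17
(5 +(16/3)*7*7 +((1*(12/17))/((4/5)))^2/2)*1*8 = 1849988/867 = 2133.78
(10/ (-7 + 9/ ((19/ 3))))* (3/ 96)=-95/ 1696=-0.06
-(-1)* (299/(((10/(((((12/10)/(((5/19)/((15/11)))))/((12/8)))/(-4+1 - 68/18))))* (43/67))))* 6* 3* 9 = -3329724996/721325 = -4616.12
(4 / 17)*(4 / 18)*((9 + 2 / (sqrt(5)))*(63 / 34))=56*sqrt(5) / 1445 + 252 / 289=0.96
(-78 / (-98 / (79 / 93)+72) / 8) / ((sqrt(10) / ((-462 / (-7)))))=33891 * sqrt(10) / 22840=4.69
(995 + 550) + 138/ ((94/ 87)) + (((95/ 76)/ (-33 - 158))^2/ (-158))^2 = 668666552194996886207/ 399747232862256128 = 1672.72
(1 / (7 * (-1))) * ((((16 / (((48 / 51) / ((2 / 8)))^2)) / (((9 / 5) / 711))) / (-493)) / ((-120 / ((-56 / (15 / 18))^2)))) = -28203 / 5800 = -4.86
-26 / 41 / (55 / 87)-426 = -962892 / 2255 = -427.00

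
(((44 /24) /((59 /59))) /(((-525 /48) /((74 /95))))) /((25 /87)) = -188848 /415625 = -0.45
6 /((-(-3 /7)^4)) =-4802 /27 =-177.85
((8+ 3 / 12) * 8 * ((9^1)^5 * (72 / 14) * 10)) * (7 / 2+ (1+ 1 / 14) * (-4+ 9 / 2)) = 39634869780 / 49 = 808874893.47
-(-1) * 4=4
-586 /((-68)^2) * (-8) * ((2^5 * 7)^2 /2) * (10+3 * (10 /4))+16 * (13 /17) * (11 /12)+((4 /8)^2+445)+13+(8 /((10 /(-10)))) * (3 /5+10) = 7724993303 /17340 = 445501.34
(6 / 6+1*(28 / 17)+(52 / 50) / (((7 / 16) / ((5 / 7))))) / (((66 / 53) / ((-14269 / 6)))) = -13685982929 / 1649340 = -8297.85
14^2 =196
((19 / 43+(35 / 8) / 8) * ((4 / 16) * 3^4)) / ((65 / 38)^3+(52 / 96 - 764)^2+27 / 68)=231294760227 / 6733414645554788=0.00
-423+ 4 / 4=-422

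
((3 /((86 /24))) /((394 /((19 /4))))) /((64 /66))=5643 /542144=0.01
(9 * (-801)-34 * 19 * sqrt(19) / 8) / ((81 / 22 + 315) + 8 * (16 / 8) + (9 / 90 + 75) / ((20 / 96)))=-3964950 / 382339-88825 * sqrt(19) / 764678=-10.88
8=8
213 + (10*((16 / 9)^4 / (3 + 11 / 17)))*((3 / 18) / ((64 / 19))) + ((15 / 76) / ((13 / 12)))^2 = 7980830212886 / 37226044557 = 214.39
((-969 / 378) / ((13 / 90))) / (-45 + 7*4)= 95 / 91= 1.04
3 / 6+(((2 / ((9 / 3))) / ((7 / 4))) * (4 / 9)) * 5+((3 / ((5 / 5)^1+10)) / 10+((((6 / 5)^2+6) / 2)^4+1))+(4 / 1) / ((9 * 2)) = 157628294129 / 812109375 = 194.10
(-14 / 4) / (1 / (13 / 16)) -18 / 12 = -139 / 32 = -4.34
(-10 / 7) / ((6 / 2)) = -10 / 21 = -0.48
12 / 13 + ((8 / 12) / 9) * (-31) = -482 / 351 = -1.37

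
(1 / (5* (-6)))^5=-1 / 24300000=-0.00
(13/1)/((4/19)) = 247/4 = 61.75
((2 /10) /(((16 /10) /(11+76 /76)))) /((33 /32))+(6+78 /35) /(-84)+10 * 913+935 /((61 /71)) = 1680056941 /164395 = 10219.64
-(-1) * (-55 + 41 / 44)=-2379 / 44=-54.07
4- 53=-49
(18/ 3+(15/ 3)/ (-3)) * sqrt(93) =13 * sqrt(93)/ 3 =41.79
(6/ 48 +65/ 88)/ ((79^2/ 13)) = 247/ 137302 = 0.00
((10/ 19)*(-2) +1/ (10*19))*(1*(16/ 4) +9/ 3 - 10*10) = 18507/ 190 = 97.41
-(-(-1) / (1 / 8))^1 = -8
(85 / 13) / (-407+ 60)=-85 / 4511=-0.02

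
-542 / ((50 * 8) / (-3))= 813 / 200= 4.06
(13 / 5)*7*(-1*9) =-819 / 5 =-163.80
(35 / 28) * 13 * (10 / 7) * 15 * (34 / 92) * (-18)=-745875 / 322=-2316.38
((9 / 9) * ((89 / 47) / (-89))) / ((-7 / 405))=405 / 329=1.23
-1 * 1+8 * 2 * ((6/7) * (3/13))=197/91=2.16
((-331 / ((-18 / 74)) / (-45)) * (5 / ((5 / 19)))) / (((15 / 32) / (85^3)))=-182915313440 / 243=-752737915.39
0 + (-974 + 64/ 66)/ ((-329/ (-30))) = -321100/ 3619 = -88.73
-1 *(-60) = 60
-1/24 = -0.04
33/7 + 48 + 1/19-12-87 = -6149/133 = -46.23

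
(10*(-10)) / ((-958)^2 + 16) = -5 / 45889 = -0.00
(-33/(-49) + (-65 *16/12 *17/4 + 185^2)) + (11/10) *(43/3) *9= 49978883/1470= 33999.24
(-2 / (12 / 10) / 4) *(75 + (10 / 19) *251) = -19675 / 228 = -86.29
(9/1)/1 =9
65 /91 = 5 /7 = 0.71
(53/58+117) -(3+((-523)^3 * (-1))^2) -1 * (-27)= -20464923860814747.09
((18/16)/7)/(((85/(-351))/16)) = -6318/595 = -10.62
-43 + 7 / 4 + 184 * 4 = 2779 / 4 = 694.75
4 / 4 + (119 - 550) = -430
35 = 35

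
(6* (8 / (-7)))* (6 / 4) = -72 / 7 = -10.29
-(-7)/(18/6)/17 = 7/51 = 0.14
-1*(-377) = 377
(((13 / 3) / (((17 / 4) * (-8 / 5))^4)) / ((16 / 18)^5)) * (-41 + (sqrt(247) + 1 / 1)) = -799621875 / 5473632256 + 159924375 * sqrt(247) / 43789058048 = -0.09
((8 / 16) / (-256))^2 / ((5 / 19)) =19 / 1310720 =0.00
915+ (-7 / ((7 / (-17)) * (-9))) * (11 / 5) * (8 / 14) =287477 / 315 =912.63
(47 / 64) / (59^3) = 47 / 13144256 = 0.00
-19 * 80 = -1520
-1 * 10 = -10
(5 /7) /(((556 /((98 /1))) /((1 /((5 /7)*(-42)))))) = -7 /1668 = -0.00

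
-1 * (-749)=749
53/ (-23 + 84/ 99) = -1749/ 731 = -2.39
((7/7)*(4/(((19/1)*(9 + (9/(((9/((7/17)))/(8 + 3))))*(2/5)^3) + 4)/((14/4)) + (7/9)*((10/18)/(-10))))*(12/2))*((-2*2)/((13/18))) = -594864000/230611589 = -2.58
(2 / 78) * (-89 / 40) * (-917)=81613 / 1560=52.32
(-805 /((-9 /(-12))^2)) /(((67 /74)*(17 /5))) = -4765600 /10251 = -464.89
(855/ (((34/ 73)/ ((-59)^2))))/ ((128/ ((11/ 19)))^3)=15220098135/ 25740443648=0.59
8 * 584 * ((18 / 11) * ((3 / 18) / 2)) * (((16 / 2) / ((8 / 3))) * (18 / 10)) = 189216 / 55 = 3440.29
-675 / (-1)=675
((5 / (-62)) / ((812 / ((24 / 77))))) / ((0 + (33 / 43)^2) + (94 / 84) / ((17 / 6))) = -471495 / 14986364162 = -0.00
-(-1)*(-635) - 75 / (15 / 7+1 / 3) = -34595 / 52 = -665.29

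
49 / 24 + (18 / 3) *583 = 84001 / 24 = 3500.04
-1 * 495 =-495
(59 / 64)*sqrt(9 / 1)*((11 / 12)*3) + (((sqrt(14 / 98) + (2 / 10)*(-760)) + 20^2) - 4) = sqrt(7) / 7 + 64411 / 256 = 251.98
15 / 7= 2.14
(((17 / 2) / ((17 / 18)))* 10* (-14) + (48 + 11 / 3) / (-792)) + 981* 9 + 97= 18214261 / 2376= 7665.93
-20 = -20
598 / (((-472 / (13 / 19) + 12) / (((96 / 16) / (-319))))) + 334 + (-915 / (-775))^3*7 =904262344684238 / 2616979223375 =345.54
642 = 642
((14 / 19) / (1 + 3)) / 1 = 7 / 38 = 0.18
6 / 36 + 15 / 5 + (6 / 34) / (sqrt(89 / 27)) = 9*sqrt(267) / 1513 + 19 / 6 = 3.26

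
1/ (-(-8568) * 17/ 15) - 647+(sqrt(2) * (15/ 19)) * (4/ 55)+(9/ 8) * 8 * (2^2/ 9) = -31218931/ 48552+12 * sqrt(2)/ 209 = -642.92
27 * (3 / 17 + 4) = 1917 / 17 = 112.76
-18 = -18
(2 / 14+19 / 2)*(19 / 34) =2565 / 476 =5.39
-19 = -19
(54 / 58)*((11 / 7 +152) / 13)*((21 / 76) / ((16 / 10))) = 435375 / 229216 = 1.90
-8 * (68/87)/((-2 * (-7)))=-272/609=-0.45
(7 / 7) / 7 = 1 / 7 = 0.14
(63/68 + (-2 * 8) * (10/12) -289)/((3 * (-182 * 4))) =61487/445536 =0.14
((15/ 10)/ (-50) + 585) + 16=60097/ 100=600.97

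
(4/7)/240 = 1/420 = 0.00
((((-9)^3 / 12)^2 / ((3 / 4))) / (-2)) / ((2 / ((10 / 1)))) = -98415 / 8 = -12301.88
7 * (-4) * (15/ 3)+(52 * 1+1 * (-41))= -129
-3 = -3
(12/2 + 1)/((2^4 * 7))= 1/16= 0.06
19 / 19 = 1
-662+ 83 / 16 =-10509 / 16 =-656.81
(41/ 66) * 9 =5.59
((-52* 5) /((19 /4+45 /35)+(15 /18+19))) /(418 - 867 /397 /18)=-52022880 /2162975951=-0.02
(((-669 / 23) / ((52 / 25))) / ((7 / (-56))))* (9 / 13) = 301050 / 3887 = 77.45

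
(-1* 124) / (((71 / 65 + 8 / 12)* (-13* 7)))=1860 / 2401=0.77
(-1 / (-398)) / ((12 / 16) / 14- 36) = -28 / 400587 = -0.00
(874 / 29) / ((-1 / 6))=-180.83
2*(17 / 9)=34 / 9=3.78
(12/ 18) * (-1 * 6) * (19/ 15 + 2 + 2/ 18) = -608/ 45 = -13.51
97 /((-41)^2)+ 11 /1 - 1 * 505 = -830317 /1681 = -493.94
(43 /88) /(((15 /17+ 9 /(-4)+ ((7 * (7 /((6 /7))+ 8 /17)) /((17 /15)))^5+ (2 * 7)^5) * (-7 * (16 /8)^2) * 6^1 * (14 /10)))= -433438688596535 /90260971139783856347338326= -0.00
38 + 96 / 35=1426 / 35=40.74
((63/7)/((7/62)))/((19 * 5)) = 558/665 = 0.84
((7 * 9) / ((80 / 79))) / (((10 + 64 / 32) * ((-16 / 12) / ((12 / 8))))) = -14931 / 2560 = -5.83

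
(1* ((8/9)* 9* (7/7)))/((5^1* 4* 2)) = 0.20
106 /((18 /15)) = 265 /3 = 88.33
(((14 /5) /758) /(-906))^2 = 0.00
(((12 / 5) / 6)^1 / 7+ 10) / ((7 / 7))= 352 / 35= 10.06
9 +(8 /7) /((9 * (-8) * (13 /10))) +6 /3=8999 /819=10.99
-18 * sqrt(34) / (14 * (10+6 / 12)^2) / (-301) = 0.00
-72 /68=-18 /17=-1.06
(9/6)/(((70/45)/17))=459/28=16.39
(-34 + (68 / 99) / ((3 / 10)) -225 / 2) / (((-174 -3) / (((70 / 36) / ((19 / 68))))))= 50968295 / 8989299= 5.67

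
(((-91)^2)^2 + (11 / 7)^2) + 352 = 3360190458 / 49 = 68575315.47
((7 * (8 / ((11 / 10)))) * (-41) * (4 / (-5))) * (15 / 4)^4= 14529375 / 44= 330213.07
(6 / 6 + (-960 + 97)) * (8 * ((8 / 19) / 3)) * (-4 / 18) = 215.08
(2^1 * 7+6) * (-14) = -280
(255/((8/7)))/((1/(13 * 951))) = 22067955/8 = 2758494.38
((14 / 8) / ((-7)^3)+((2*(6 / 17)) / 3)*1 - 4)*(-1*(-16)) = -60.32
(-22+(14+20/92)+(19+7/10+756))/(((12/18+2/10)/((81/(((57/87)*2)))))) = 1244648187/22724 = 54772.41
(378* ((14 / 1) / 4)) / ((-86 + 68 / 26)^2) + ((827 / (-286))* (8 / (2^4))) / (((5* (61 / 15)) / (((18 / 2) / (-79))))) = 160637059035 / 809751065552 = 0.20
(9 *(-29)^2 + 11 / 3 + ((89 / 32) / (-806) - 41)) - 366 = 7165.66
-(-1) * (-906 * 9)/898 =-4077/449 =-9.08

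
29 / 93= 0.31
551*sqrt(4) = 1102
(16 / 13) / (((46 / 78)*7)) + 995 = 160243 / 161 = 995.30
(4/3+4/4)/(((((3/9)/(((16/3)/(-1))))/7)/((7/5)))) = -5488/15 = -365.87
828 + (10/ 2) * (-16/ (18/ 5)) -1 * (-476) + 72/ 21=80968/ 63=1285.21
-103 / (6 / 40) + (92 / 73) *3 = -149552 / 219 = -682.89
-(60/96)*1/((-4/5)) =25/32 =0.78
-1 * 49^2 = -2401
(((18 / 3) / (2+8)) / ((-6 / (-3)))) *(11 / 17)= 33 / 170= 0.19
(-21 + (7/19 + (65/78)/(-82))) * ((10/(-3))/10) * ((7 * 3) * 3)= 1350713/3116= 433.48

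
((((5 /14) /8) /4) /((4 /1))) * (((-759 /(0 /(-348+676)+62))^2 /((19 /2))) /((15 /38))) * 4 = 192027 /430528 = 0.45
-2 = -2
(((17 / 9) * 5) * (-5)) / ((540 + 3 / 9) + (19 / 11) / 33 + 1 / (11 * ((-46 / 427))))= -139150 / 1589871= -0.09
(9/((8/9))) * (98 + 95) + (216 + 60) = 17841/8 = 2230.12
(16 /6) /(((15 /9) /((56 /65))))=448 /325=1.38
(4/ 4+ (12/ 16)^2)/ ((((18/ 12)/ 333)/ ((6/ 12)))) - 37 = 2183/ 16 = 136.44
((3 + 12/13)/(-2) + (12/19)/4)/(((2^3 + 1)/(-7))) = 693/494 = 1.40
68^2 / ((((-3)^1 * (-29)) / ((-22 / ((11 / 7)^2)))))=-453152 / 957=-473.51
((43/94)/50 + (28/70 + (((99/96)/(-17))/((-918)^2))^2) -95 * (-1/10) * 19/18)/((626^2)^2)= 286375931816549469023/4213676733842996375041651507200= 0.00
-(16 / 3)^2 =-256 / 9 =-28.44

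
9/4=2.25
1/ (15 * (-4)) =-1/ 60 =-0.02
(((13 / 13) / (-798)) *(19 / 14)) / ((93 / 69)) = -23 / 18228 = -0.00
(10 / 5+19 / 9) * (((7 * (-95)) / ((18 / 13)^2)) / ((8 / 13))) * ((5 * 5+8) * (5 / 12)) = -31862.41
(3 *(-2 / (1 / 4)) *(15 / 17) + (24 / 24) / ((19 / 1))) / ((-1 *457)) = 6823 / 147611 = 0.05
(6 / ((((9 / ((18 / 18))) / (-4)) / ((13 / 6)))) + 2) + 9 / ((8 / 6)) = 107 / 36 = 2.97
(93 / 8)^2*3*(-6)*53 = -4125573 / 32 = -128924.16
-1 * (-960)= 960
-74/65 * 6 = -444/65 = -6.83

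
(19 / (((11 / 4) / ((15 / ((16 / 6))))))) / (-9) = -95 / 22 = -4.32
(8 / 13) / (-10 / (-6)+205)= 6 / 2015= 0.00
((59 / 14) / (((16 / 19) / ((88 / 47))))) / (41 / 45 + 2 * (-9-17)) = -2655 / 14476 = -0.18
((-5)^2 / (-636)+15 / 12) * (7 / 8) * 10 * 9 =40425 / 424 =95.34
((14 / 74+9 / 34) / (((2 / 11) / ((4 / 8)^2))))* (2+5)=43967 / 10064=4.37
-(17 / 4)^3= -76.77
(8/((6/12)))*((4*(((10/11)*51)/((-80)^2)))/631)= 51/69410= 0.00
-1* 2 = -2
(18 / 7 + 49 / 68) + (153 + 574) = 730.29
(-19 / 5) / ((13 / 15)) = -57 / 13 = -4.38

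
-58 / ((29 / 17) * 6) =-17 / 3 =-5.67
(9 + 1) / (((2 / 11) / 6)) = 330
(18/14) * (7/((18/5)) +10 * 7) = 185/2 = 92.50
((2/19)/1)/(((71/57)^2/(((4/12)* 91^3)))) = 17041.68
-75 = -75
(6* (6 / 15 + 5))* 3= 486 / 5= 97.20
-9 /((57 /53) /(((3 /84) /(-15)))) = 53 /2660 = 0.02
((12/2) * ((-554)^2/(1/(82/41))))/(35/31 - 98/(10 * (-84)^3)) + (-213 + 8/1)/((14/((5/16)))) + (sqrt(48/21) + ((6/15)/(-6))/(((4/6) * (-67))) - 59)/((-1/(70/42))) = 310907221491887353/95308198944 - 20 * sqrt(7)/21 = 3262122.09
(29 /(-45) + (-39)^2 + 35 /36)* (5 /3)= 273839 /108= 2535.55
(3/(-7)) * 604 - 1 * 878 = -7958/7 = -1136.86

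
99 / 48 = 33 / 16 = 2.06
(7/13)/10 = 7/130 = 0.05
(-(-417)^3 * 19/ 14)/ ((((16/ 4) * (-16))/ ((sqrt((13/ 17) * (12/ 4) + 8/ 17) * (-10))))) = 6888612735 * sqrt(799)/ 7616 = 25566908.93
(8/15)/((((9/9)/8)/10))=128/3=42.67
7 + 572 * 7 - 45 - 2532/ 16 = 15231/ 4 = 3807.75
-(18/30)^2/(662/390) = -351/1655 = -0.21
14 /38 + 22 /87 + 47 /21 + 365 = 4256501 /11571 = 367.86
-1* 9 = -9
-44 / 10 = -22 / 5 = -4.40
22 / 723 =0.03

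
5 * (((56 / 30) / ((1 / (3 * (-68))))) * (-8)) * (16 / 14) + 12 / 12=17409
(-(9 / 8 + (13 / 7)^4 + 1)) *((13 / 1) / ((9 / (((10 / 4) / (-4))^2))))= -87524125 / 11063808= -7.91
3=3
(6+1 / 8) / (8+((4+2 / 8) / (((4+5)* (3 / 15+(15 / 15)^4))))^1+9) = 1323 / 3757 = 0.35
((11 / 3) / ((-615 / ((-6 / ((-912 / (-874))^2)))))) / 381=0.00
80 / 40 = 2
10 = 10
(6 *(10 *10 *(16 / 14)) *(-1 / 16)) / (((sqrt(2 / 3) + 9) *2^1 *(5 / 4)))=-3240 / 1687 + 120 *sqrt(6) / 1687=-1.75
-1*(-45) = 45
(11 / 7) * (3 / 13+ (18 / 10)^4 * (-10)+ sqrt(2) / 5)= -1872321 / 11375+ 11 * sqrt(2) / 35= -164.16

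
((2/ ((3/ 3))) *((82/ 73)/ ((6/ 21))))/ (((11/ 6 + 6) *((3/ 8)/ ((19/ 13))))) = 174496/ 44603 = 3.91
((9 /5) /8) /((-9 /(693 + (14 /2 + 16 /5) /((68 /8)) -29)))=-1663 /100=-16.63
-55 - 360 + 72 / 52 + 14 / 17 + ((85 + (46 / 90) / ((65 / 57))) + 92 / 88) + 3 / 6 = -59401156 / 182325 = -325.80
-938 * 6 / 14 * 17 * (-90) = 615060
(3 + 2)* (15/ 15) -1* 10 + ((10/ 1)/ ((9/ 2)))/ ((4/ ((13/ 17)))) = -4.58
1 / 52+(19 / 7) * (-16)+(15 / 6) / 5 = -15619 / 364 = -42.91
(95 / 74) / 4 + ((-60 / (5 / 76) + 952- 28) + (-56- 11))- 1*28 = -24473 / 296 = -82.68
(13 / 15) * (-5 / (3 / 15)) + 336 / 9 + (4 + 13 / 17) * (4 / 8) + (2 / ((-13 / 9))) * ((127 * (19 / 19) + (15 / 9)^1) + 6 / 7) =-1497109 / 9282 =-161.29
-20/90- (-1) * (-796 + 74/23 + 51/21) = -1145545/1449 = -790.58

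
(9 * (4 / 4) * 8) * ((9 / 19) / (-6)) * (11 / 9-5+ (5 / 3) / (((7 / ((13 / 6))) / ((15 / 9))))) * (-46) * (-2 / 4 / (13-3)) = 25369 / 665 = 38.15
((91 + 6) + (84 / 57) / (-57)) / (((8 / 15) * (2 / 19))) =525115 / 304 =1727.35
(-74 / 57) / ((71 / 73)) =-5402 / 4047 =-1.33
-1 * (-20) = 20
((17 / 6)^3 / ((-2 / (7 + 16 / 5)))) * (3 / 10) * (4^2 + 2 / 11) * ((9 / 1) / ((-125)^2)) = -22300107 / 68750000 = -0.32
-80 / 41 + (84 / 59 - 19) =-47237 / 2419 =-19.53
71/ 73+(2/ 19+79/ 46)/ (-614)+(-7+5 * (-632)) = -124027428609/ 39174428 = -3166.03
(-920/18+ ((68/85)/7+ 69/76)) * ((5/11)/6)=-1199129/316008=-3.79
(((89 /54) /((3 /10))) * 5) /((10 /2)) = 5.49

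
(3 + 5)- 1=7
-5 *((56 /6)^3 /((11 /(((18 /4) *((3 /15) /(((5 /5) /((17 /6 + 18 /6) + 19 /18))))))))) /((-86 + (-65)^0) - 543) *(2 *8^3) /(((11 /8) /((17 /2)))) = 11846352896 /512919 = 23095.95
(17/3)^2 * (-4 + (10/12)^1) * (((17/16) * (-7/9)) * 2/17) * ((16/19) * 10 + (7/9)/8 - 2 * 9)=-93.74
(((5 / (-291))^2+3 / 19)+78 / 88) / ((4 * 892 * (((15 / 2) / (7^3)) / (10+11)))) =177547738613 / 631476378720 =0.28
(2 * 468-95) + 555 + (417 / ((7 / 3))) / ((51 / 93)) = 1721.89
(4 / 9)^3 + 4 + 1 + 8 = 9541 / 729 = 13.09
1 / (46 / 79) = 79 / 46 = 1.72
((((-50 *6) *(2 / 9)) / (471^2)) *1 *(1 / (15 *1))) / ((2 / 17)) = -340 / 1996569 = -0.00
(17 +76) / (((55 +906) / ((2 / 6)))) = 1 / 31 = 0.03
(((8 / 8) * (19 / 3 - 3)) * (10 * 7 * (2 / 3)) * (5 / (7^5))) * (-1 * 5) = -5000 / 21609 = -0.23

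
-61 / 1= -61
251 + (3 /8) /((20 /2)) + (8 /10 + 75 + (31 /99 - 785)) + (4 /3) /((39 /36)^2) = -611301583 /1338480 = -456.71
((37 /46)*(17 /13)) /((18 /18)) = 629 /598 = 1.05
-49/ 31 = -1.58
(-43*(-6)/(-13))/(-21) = 86/91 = 0.95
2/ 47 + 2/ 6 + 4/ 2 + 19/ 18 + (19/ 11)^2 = 656669/ 102366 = 6.41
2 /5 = 0.40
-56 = -56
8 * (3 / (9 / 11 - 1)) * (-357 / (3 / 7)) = 109956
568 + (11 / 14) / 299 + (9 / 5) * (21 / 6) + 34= 608.30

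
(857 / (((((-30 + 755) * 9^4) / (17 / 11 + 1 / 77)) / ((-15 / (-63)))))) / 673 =6856 / 69019508943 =0.00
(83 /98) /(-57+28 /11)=-0.02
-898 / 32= -449 / 16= -28.06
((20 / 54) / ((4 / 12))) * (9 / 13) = 10 / 13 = 0.77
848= 848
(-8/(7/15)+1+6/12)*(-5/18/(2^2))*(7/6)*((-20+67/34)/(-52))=223745/509184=0.44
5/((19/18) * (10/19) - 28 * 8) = -45/2011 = -0.02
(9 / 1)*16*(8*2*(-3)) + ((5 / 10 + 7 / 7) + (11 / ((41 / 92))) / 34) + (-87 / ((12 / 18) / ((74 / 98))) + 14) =-238876835 / 34153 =-6994.31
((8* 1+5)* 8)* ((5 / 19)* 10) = 5200 / 19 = 273.68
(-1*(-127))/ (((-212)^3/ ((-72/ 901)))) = 0.00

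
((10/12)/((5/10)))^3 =125/27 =4.63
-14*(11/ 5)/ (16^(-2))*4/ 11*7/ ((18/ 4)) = -200704/ 45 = -4460.09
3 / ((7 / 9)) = 27 / 7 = 3.86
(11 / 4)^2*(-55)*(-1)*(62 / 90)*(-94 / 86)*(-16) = 1939267 / 387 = 5011.03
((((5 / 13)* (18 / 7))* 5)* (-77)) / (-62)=2475 / 403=6.14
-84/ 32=-21/ 8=-2.62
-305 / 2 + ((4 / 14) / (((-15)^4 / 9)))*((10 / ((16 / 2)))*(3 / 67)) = -26820937 / 175875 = -152.50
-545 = -545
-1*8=-8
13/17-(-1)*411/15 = 2394/85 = 28.16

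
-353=-353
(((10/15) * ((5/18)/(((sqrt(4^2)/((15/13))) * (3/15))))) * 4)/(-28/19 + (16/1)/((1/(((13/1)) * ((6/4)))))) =95/27612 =0.00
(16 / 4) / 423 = 4 / 423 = 0.01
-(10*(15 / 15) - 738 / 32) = 209 / 16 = 13.06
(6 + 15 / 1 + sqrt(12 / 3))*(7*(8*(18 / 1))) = 23184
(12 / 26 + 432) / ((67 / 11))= 61842 / 871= 71.00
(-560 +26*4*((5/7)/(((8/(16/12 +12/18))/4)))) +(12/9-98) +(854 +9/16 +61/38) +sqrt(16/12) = 2*sqrt(3)/3 +1747855/6384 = 274.94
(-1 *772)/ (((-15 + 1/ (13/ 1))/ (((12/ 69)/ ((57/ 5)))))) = 100360/ 127167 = 0.79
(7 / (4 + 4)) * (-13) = -91 / 8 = -11.38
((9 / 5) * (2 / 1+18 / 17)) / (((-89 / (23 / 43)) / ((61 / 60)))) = -54717 / 1626475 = -0.03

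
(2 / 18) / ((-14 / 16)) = -0.13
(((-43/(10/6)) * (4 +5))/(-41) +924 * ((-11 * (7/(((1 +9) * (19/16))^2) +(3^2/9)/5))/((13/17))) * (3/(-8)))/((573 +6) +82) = 12025195173/6359249650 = 1.89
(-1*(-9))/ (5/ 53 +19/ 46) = 21942/ 1237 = 17.74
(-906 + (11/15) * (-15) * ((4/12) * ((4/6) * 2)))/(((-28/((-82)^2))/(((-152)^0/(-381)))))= -13780838/24003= -574.13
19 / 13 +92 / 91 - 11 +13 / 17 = -12009 / 1547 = -7.76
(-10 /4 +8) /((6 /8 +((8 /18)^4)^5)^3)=632547625569879786065439299987380973985479420893323589453152 /48519295649584635087819051927541209042495163970589948982843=13.04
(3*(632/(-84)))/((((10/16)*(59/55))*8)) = -1738/413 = -4.21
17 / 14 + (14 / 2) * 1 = 115 / 14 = 8.21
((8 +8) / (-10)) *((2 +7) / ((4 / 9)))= -162 / 5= -32.40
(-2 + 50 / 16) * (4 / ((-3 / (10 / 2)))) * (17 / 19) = -255 / 38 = -6.71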